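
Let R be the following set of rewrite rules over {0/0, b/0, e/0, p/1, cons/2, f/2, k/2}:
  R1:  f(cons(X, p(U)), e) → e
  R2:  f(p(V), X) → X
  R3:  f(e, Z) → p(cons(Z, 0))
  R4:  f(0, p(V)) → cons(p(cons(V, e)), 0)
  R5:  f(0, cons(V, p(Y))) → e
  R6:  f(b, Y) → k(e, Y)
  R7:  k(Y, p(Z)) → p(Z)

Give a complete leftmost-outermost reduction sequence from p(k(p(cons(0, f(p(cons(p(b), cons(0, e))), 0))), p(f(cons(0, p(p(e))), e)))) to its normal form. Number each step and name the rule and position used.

p(p(e))

1. p(k(p(cons(0, f(p(cons(p(b), cons(0, e))), 0))), p(f(cons(0, p(p(e))), e))))  →  p(p(f(cons(0, p(p(e))), e)))   [R7 at 1]
2. p(p(f(cons(0, p(p(e))), e)))  →  p(p(e))   [R1 at 1.1]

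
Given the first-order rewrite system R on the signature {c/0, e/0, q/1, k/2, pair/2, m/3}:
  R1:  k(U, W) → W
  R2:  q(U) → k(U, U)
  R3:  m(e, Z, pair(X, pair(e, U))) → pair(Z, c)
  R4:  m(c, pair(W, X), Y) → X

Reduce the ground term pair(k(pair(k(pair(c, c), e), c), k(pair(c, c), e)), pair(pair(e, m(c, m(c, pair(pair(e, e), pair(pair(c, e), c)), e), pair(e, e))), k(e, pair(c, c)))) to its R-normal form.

1. pair(k(pair(k(pair(c, c), e), c), k(pair(c, c), e)), pair(pair(e, m(c, m(c, pair(pair(e, e), pair(pair(c, e), c)), e), pair(e, e))), k(e, pair(c, c))))  →  pair(k(pair(c, c), e), pair(pair(e, m(c, m(c, pair(pair(e, e), pair(pair(c, e), c)), e), pair(e, e))), k(e, pair(c, c))))   [R1 at 1]
2. pair(k(pair(c, c), e), pair(pair(e, m(c, m(c, pair(pair(e, e), pair(pair(c, e), c)), e), pair(e, e))), k(e, pair(c, c))))  →  pair(e, pair(pair(e, m(c, m(c, pair(pair(e, e), pair(pair(c, e), c)), e), pair(e, e))), k(e, pair(c, c))))   [R1 at 1]
3. pair(e, pair(pair(e, m(c, m(c, pair(pair(e, e), pair(pair(c, e), c)), e), pair(e, e))), k(e, pair(c, c))))  →  pair(e, pair(pair(e, m(c, pair(pair(c, e), c), pair(e, e))), k(e, pair(c, c))))   [R4 at 2.1.2.2]
4. pair(e, pair(pair(e, m(c, pair(pair(c, e), c), pair(e, e))), k(e, pair(c, c))))  →  pair(e, pair(pair(e, c), k(e, pair(c, c))))   [R4 at 2.1.2]
5. pair(e, pair(pair(e, c), k(e, pair(c, c))))  →  pair(e, pair(pair(e, c), pair(c, c)))   [R1 at 2.2]

pair(e, pair(pair(e, c), pair(c, c)))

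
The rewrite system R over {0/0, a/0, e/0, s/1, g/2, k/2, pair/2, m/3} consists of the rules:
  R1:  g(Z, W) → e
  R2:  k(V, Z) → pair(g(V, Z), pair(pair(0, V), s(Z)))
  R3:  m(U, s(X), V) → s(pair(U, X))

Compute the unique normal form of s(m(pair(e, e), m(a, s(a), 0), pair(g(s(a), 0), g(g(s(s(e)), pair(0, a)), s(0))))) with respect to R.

s(s(pair(pair(e, e), pair(a, a))))

1. s(m(pair(e, e), m(a, s(a), 0), pair(g(s(a), 0), g(g(s(s(e)), pair(0, a)), s(0)))))  →  s(m(pair(e, e), s(pair(a, a)), pair(g(s(a), 0), g(g(s(s(e)), pair(0, a)), s(0)))))   [R3 at 1.2]
2. s(m(pair(e, e), s(pair(a, a)), pair(g(s(a), 0), g(g(s(s(e)), pair(0, a)), s(0)))))  →  s(s(pair(pair(e, e), pair(a, a))))   [R3 at 1]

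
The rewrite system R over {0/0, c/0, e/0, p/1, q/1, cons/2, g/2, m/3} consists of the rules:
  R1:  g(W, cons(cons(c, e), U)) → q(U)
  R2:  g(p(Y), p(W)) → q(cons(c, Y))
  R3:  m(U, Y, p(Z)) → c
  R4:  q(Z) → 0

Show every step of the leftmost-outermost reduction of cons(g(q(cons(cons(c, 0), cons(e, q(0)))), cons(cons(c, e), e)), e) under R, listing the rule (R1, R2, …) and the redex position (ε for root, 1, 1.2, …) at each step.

cons(0, e)

1. cons(g(q(cons(cons(c, 0), cons(e, q(0)))), cons(cons(c, e), e)), e)  →  cons(q(e), e)   [R1 at 1]
2. cons(q(e), e)  →  cons(0, e)   [R4 at 1]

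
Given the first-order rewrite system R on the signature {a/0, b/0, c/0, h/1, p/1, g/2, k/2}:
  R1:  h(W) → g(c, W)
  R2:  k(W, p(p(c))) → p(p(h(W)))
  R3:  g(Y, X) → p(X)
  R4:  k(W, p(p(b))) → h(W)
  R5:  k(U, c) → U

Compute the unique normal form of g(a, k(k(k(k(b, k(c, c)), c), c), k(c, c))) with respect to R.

1. g(a, k(k(k(k(b, k(c, c)), c), c), k(c, c)))  →  p(k(k(k(k(b, k(c, c)), c), c), k(c, c)))   [R3 at ε]
2. p(k(k(k(k(b, k(c, c)), c), c), k(c, c)))  →  p(k(k(k(b, k(c, c)), c), k(c, c)))   [R5 at 1.1]
3. p(k(k(k(b, k(c, c)), c), k(c, c)))  →  p(k(k(b, k(c, c)), k(c, c)))   [R5 at 1.1]
4. p(k(k(b, k(c, c)), k(c, c)))  →  p(k(k(b, c), k(c, c)))   [R5 at 1.1.2]
5. p(k(k(b, c), k(c, c)))  →  p(k(b, k(c, c)))   [R5 at 1.1]
6. p(k(b, k(c, c)))  →  p(k(b, c))   [R5 at 1.2]
7. p(k(b, c))  →  p(b)   [R5 at 1]

p(b)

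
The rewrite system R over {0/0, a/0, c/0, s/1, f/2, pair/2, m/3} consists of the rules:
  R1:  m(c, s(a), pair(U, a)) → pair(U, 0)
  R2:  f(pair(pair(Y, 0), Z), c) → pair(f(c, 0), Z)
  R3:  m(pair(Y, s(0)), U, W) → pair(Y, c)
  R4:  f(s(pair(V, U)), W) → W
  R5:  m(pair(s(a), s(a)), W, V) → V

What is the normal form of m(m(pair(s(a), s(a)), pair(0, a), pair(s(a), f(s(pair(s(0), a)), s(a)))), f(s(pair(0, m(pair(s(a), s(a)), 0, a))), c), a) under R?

1. m(m(pair(s(a), s(a)), pair(0, a), pair(s(a), f(s(pair(s(0), a)), s(a)))), f(s(pair(0, m(pair(s(a), s(a)), 0, a))), c), a)  →  m(pair(s(a), f(s(pair(s(0), a)), s(a))), f(s(pair(0, m(pair(s(a), s(a)), 0, a))), c), a)   [R5 at 1]
2. m(pair(s(a), f(s(pair(s(0), a)), s(a))), f(s(pair(0, m(pair(s(a), s(a)), 0, a))), c), a)  →  m(pair(s(a), s(a)), f(s(pair(0, m(pair(s(a), s(a)), 0, a))), c), a)   [R4 at 1.2]
3. m(pair(s(a), s(a)), f(s(pair(0, m(pair(s(a), s(a)), 0, a))), c), a)  →  a   [R5 at ε]

a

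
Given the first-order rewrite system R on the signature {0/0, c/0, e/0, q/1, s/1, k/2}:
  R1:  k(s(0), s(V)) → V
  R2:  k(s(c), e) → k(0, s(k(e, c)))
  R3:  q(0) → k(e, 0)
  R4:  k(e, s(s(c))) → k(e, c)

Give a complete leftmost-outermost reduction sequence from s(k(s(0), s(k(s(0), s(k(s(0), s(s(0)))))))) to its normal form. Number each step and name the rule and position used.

1. s(k(s(0), s(k(s(0), s(k(s(0), s(s(0))))))))  →  s(k(s(0), s(k(s(0), s(s(0))))))   [R1 at 1]
2. s(k(s(0), s(k(s(0), s(s(0))))))  →  s(k(s(0), s(s(0))))   [R1 at 1]
3. s(k(s(0), s(s(0))))  →  s(s(0))   [R1 at 1]

s(s(0))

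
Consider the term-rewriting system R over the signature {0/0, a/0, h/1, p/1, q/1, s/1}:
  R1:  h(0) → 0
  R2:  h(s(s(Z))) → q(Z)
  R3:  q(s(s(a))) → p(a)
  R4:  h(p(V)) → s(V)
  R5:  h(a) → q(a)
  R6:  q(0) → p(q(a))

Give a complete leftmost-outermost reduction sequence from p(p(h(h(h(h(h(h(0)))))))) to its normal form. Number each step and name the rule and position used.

1. p(p(h(h(h(h(h(h(0))))))))  →  p(p(h(h(h(h(h(0)))))))   [R1 at 1.1.1.1.1.1.1]
2. p(p(h(h(h(h(h(0)))))))  →  p(p(h(h(h(h(0))))))   [R1 at 1.1.1.1.1.1]
3. p(p(h(h(h(h(0))))))  →  p(p(h(h(h(0)))))   [R1 at 1.1.1.1.1]
4. p(p(h(h(h(0)))))  →  p(p(h(h(0))))   [R1 at 1.1.1.1]
5. p(p(h(h(0))))  →  p(p(h(0)))   [R1 at 1.1.1]
6. p(p(h(0)))  →  p(p(0))   [R1 at 1.1]

p(p(0))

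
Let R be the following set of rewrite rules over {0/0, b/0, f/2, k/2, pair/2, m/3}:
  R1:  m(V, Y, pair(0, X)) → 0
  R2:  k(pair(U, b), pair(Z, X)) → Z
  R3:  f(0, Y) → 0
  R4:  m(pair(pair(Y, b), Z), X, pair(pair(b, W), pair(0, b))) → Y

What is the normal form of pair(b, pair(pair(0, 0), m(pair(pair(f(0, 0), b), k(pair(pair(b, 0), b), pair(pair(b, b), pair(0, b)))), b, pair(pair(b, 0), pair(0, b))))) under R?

pair(b, pair(pair(0, 0), 0))

1. pair(b, pair(pair(0, 0), m(pair(pair(f(0, 0), b), k(pair(pair(b, 0), b), pair(pair(b, b), pair(0, b)))), b, pair(pair(b, 0), pair(0, b)))))  →  pair(b, pair(pair(0, 0), f(0, 0)))   [R4 at 2.2]
2. pair(b, pair(pair(0, 0), f(0, 0)))  →  pair(b, pair(pair(0, 0), 0))   [R3 at 2.2]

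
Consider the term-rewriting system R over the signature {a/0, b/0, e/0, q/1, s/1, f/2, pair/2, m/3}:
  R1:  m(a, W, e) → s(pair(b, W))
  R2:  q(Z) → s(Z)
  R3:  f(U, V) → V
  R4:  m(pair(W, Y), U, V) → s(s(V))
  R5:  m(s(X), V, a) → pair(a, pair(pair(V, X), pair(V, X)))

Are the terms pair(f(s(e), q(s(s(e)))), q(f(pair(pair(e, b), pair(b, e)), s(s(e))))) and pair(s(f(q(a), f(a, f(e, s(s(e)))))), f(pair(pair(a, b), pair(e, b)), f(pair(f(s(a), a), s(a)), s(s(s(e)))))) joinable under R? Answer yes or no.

Reduce t₁ = pair(f(s(e), q(s(s(e)))), q(f(pair(pair(e, b), pair(b, e)), s(s(e))))):
1. pair(f(s(e), q(s(s(e)))), q(f(pair(pair(e, b), pair(b, e)), s(s(e)))))  →  pair(q(s(s(e))), q(f(pair(pair(e, b), pair(b, e)), s(s(e)))))   [R3 at 1]
2. pair(q(s(s(e))), q(f(pair(pair(e, b), pair(b, e)), s(s(e)))))  →  pair(s(s(s(e))), q(f(pair(pair(e, b), pair(b, e)), s(s(e)))))   [R2 at 1]
3. pair(s(s(s(e))), q(f(pair(pair(e, b), pair(b, e)), s(s(e)))))  →  pair(s(s(s(e))), s(f(pair(pair(e, b), pair(b, e)), s(s(e)))))   [R2 at 2]
4. pair(s(s(s(e))), s(f(pair(pair(e, b), pair(b, e)), s(s(e)))))  →  pair(s(s(s(e))), s(s(s(e))))   [R3 at 2.1]

Reduce t₂ = pair(s(f(q(a), f(a, f(e, s(s(e)))))), f(pair(pair(a, b), pair(e, b)), f(pair(f(s(a), a), s(a)), s(s(s(e)))))):
1. pair(s(f(q(a), f(a, f(e, s(s(e)))))), f(pair(pair(a, b), pair(e, b)), f(pair(f(s(a), a), s(a)), s(s(s(e))))))  →  pair(s(f(a, f(e, s(s(e))))), f(pair(pair(a, b), pair(e, b)), f(pair(f(s(a), a), s(a)), s(s(s(e))))))   [R3 at 1.1]
2. pair(s(f(a, f(e, s(s(e))))), f(pair(pair(a, b), pair(e, b)), f(pair(f(s(a), a), s(a)), s(s(s(e))))))  →  pair(s(f(e, s(s(e)))), f(pair(pair(a, b), pair(e, b)), f(pair(f(s(a), a), s(a)), s(s(s(e))))))   [R3 at 1.1]
3. pair(s(f(e, s(s(e)))), f(pair(pair(a, b), pair(e, b)), f(pair(f(s(a), a), s(a)), s(s(s(e))))))  →  pair(s(s(s(e))), f(pair(pair(a, b), pair(e, b)), f(pair(f(s(a), a), s(a)), s(s(s(e))))))   [R3 at 1.1]
4. pair(s(s(s(e))), f(pair(pair(a, b), pair(e, b)), f(pair(f(s(a), a), s(a)), s(s(s(e))))))  →  pair(s(s(s(e))), f(pair(f(s(a), a), s(a)), s(s(s(e)))))   [R3 at 2]
5. pair(s(s(s(e))), f(pair(f(s(a), a), s(a)), s(s(s(e)))))  →  pair(s(s(s(e))), s(s(s(e))))   [R3 at 2]

yes — NF(t₁) = pair(s(s(s(e))), s(s(s(e)))), NF(t₂) = pair(s(s(s(e))), s(s(s(e))))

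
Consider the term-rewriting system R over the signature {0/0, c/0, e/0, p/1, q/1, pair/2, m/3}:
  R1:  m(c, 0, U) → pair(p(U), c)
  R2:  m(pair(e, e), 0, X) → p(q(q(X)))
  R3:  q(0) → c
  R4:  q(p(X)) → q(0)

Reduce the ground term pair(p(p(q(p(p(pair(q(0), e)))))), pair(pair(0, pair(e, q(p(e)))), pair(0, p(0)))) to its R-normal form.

pair(p(p(c)), pair(pair(0, pair(e, c)), pair(0, p(0))))

1. pair(p(p(q(p(p(pair(q(0), e)))))), pair(pair(0, pair(e, q(p(e)))), pair(0, p(0))))  →  pair(p(p(q(0))), pair(pair(0, pair(e, q(p(e)))), pair(0, p(0))))   [R4 at 1.1.1]
2. pair(p(p(q(0))), pair(pair(0, pair(e, q(p(e)))), pair(0, p(0))))  →  pair(p(p(c)), pair(pair(0, pair(e, q(p(e)))), pair(0, p(0))))   [R3 at 1.1.1]
3. pair(p(p(c)), pair(pair(0, pair(e, q(p(e)))), pair(0, p(0))))  →  pair(p(p(c)), pair(pair(0, pair(e, q(0))), pair(0, p(0))))   [R4 at 2.1.2.2]
4. pair(p(p(c)), pair(pair(0, pair(e, q(0))), pair(0, p(0))))  →  pair(p(p(c)), pair(pair(0, pair(e, c)), pair(0, p(0))))   [R3 at 2.1.2.2]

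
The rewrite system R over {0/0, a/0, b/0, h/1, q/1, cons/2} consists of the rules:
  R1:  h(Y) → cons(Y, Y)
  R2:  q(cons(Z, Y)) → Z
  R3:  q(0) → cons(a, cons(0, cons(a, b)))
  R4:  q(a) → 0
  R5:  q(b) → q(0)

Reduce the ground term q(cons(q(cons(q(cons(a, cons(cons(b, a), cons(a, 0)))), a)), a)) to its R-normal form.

a

1. q(cons(q(cons(q(cons(a, cons(cons(b, a), cons(a, 0)))), a)), a))  →  q(cons(q(cons(a, cons(cons(b, a), cons(a, 0)))), a))   [R2 at ε]
2. q(cons(q(cons(a, cons(cons(b, a), cons(a, 0)))), a))  →  q(cons(a, cons(cons(b, a), cons(a, 0))))   [R2 at ε]
3. q(cons(a, cons(cons(b, a), cons(a, 0))))  →  a   [R2 at ε]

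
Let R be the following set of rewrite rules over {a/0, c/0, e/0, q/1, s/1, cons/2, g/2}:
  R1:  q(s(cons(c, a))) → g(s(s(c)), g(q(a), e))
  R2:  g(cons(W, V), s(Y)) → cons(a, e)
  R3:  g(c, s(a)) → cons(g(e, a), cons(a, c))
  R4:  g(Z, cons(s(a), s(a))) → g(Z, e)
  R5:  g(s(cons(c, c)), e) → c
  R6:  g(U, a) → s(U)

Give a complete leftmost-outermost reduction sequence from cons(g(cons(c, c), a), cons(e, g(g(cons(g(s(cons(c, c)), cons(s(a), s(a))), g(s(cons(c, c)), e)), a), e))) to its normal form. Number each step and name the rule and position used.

cons(s(cons(c, c)), cons(e, c))

1. cons(g(cons(c, c), a), cons(e, g(g(cons(g(s(cons(c, c)), cons(s(a), s(a))), g(s(cons(c, c)), e)), a), e)))  →  cons(s(cons(c, c)), cons(e, g(g(cons(g(s(cons(c, c)), cons(s(a), s(a))), g(s(cons(c, c)), e)), a), e)))   [R6 at 1]
2. cons(s(cons(c, c)), cons(e, g(g(cons(g(s(cons(c, c)), cons(s(a), s(a))), g(s(cons(c, c)), e)), a), e)))  →  cons(s(cons(c, c)), cons(e, g(s(cons(g(s(cons(c, c)), cons(s(a), s(a))), g(s(cons(c, c)), e))), e)))   [R6 at 2.2.1]
3. cons(s(cons(c, c)), cons(e, g(s(cons(g(s(cons(c, c)), cons(s(a), s(a))), g(s(cons(c, c)), e))), e)))  →  cons(s(cons(c, c)), cons(e, g(s(cons(g(s(cons(c, c)), e), g(s(cons(c, c)), e))), e)))   [R4 at 2.2.1.1.1]
4. cons(s(cons(c, c)), cons(e, g(s(cons(g(s(cons(c, c)), e), g(s(cons(c, c)), e))), e)))  →  cons(s(cons(c, c)), cons(e, g(s(cons(c, g(s(cons(c, c)), e))), e)))   [R5 at 2.2.1.1.1]
5. cons(s(cons(c, c)), cons(e, g(s(cons(c, g(s(cons(c, c)), e))), e)))  →  cons(s(cons(c, c)), cons(e, g(s(cons(c, c)), e)))   [R5 at 2.2.1.1.2]
6. cons(s(cons(c, c)), cons(e, g(s(cons(c, c)), e)))  →  cons(s(cons(c, c)), cons(e, c))   [R5 at 2.2]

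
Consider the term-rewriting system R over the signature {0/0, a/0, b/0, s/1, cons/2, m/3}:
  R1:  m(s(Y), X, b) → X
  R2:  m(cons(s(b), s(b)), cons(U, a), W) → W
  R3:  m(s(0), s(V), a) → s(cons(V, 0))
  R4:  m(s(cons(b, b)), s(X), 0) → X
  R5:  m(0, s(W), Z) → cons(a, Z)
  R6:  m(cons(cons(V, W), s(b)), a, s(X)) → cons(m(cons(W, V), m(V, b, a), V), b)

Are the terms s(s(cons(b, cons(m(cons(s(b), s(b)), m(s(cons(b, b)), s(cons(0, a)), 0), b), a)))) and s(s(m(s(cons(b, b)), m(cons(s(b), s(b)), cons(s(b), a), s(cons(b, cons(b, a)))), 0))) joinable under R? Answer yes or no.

Reduce t₁ = s(s(cons(b, cons(m(cons(s(b), s(b)), m(s(cons(b, b)), s(cons(0, a)), 0), b), a)))):
1. s(s(cons(b, cons(m(cons(s(b), s(b)), m(s(cons(b, b)), s(cons(0, a)), 0), b), a))))  →  s(s(cons(b, cons(m(cons(s(b), s(b)), cons(0, a), b), a))))   [R4 at 1.1.2.1.2]
2. s(s(cons(b, cons(m(cons(s(b), s(b)), cons(0, a), b), a))))  →  s(s(cons(b, cons(b, a))))   [R2 at 1.1.2.1]

Reduce t₂ = s(s(m(s(cons(b, b)), m(cons(s(b), s(b)), cons(s(b), a), s(cons(b, cons(b, a)))), 0))):
1. s(s(m(s(cons(b, b)), m(cons(s(b), s(b)), cons(s(b), a), s(cons(b, cons(b, a)))), 0)))  →  s(s(m(s(cons(b, b)), s(cons(b, cons(b, a))), 0)))   [R2 at 1.1.2]
2. s(s(m(s(cons(b, b)), s(cons(b, cons(b, a))), 0)))  →  s(s(cons(b, cons(b, a))))   [R4 at 1.1]

yes — NF(t₁) = s(s(cons(b, cons(b, a)))), NF(t₂) = s(s(cons(b, cons(b, a))))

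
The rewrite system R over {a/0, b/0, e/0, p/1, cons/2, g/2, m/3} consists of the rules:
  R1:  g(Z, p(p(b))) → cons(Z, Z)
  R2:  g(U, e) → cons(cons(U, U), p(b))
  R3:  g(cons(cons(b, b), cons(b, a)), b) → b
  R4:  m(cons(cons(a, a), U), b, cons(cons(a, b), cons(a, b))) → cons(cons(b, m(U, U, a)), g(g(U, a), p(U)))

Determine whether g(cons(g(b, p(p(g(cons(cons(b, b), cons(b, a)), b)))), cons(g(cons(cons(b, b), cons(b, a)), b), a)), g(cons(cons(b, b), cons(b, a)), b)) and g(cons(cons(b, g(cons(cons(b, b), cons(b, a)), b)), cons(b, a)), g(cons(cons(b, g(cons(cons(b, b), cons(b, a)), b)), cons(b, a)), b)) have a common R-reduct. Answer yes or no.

yes — NF(t₁) = b, NF(t₂) = b

Reduce t₁ = g(cons(g(b, p(p(g(cons(cons(b, b), cons(b, a)), b)))), cons(g(cons(cons(b, b), cons(b, a)), b), a)), g(cons(cons(b, b), cons(b, a)), b)):
1. g(cons(g(b, p(p(g(cons(cons(b, b), cons(b, a)), b)))), cons(g(cons(cons(b, b), cons(b, a)), b), a)), g(cons(cons(b, b), cons(b, a)), b))  →  g(cons(g(b, p(p(b))), cons(g(cons(cons(b, b), cons(b, a)), b), a)), g(cons(cons(b, b), cons(b, a)), b))   [R3 at 1.1.2.1.1]
2. g(cons(g(b, p(p(b))), cons(g(cons(cons(b, b), cons(b, a)), b), a)), g(cons(cons(b, b), cons(b, a)), b))  →  g(cons(cons(b, b), cons(g(cons(cons(b, b), cons(b, a)), b), a)), g(cons(cons(b, b), cons(b, a)), b))   [R1 at 1.1]
3. g(cons(cons(b, b), cons(g(cons(cons(b, b), cons(b, a)), b), a)), g(cons(cons(b, b), cons(b, a)), b))  →  g(cons(cons(b, b), cons(b, a)), g(cons(cons(b, b), cons(b, a)), b))   [R3 at 1.2.1]
4. g(cons(cons(b, b), cons(b, a)), g(cons(cons(b, b), cons(b, a)), b))  →  g(cons(cons(b, b), cons(b, a)), b)   [R3 at 2]
5. g(cons(cons(b, b), cons(b, a)), b)  →  b   [R3 at ε]

Reduce t₂ = g(cons(cons(b, g(cons(cons(b, b), cons(b, a)), b)), cons(b, a)), g(cons(cons(b, g(cons(cons(b, b), cons(b, a)), b)), cons(b, a)), b)):
1. g(cons(cons(b, g(cons(cons(b, b), cons(b, a)), b)), cons(b, a)), g(cons(cons(b, g(cons(cons(b, b), cons(b, a)), b)), cons(b, a)), b))  →  g(cons(cons(b, b), cons(b, a)), g(cons(cons(b, g(cons(cons(b, b), cons(b, a)), b)), cons(b, a)), b))   [R3 at 1.1.2]
2. g(cons(cons(b, b), cons(b, a)), g(cons(cons(b, g(cons(cons(b, b), cons(b, a)), b)), cons(b, a)), b))  →  g(cons(cons(b, b), cons(b, a)), g(cons(cons(b, b), cons(b, a)), b))   [R3 at 2.1.1.2]
3. g(cons(cons(b, b), cons(b, a)), g(cons(cons(b, b), cons(b, a)), b))  →  g(cons(cons(b, b), cons(b, a)), b)   [R3 at 2]
4. g(cons(cons(b, b), cons(b, a)), b)  →  b   [R3 at ε]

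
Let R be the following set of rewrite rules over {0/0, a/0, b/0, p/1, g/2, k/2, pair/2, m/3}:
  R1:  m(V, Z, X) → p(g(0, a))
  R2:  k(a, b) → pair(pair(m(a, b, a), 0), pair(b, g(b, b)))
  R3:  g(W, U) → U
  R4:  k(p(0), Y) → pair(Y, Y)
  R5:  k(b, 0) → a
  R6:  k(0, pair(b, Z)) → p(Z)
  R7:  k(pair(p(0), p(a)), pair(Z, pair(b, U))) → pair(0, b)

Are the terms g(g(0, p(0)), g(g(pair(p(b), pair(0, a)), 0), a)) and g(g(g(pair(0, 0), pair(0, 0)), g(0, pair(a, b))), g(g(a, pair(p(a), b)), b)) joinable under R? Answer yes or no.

no — NF(t₁) = a, NF(t₂) = b

Reduce t₁ = g(g(0, p(0)), g(g(pair(p(b), pair(0, a)), 0), a)):
1. g(g(0, p(0)), g(g(pair(p(b), pair(0, a)), 0), a))  →  g(g(pair(p(b), pair(0, a)), 0), a)   [R3 at ε]
2. g(g(pair(p(b), pair(0, a)), 0), a)  →  a   [R3 at ε]

Reduce t₂ = g(g(g(pair(0, 0), pair(0, 0)), g(0, pair(a, b))), g(g(a, pair(p(a), b)), b)):
1. g(g(g(pair(0, 0), pair(0, 0)), g(0, pair(a, b))), g(g(a, pair(p(a), b)), b))  →  g(g(a, pair(p(a), b)), b)   [R3 at ε]
2. g(g(a, pair(p(a), b)), b)  →  b   [R3 at ε]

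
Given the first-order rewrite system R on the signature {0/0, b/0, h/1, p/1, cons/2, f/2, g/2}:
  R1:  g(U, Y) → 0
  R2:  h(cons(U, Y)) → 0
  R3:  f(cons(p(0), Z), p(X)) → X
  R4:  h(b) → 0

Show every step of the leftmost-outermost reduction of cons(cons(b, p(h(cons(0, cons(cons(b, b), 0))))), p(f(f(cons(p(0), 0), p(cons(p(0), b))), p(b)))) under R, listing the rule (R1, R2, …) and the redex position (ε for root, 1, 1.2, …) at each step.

1. cons(cons(b, p(h(cons(0, cons(cons(b, b), 0))))), p(f(f(cons(p(0), 0), p(cons(p(0), b))), p(b))))  →  cons(cons(b, p(0)), p(f(f(cons(p(0), 0), p(cons(p(0), b))), p(b))))   [R2 at 1.2.1]
2. cons(cons(b, p(0)), p(f(f(cons(p(0), 0), p(cons(p(0), b))), p(b))))  →  cons(cons(b, p(0)), p(f(cons(p(0), b), p(b))))   [R3 at 2.1.1]
3. cons(cons(b, p(0)), p(f(cons(p(0), b), p(b))))  →  cons(cons(b, p(0)), p(b))   [R3 at 2.1]

cons(cons(b, p(0)), p(b))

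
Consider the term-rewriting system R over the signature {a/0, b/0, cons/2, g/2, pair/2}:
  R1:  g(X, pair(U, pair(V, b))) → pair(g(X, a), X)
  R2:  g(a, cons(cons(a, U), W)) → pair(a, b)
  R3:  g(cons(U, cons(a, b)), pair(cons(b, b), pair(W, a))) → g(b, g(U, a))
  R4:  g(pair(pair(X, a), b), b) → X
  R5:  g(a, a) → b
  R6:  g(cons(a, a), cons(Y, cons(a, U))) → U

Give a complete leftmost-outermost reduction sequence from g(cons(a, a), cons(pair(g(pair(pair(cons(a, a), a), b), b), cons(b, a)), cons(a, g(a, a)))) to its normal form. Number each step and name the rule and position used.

1. g(cons(a, a), cons(pair(g(pair(pair(cons(a, a), a), b), b), cons(b, a)), cons(a, g(a, a))))  →  g(a, a)   [R6 at ε]
2. g(a, a)  →  b   [R5 at ε]

b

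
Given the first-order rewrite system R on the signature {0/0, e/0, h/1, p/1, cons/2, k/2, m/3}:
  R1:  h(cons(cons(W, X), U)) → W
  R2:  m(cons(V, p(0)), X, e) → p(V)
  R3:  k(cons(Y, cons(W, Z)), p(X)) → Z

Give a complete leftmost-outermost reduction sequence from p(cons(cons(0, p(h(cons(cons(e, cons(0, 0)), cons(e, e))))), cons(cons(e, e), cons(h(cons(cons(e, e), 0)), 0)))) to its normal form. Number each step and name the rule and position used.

p(cons(cons(0, p(e)), cons(cons(e, e), cons(e, 0))))

1. p(cons(cons(0, p(h(cons(cons(e, cons(0, 0)), cons(e, e))))), cons(cons(e, e), cons(h(cons(cons(e, e), 0)), 0))))  →  p(cons(cons(0, p(e)), cons(cons(e, e), cons(h(cons(cons(e, e), 0)), 0))))   [R1 at 1.1.2.1]
2. p(cons(cons(0, p(e)), cons(cons(e, e), cons(h(cons(cons(e, e), 0)), 0))))  →  p(cons(cons(0, p(e)), cons(cons(e, e), cons(e, 0))))   [R1 at 1.2.2.1]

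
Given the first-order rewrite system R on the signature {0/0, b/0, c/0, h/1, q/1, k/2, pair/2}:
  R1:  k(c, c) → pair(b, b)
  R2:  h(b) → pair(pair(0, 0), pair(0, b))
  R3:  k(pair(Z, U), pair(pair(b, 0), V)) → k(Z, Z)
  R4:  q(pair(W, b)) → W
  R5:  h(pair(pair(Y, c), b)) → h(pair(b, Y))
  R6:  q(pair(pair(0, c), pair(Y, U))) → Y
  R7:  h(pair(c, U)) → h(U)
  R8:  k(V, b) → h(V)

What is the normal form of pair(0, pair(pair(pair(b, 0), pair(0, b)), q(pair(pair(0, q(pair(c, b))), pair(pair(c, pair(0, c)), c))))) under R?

1. pair(0, pair(pair(pair(b, 0), pair(0, b)), q(pair(pair(0, q(pair(c, b))), pair(pair(c, pair(0, c)), c)))))  →  pair(0, pair(pair(pair(b, 0), pair(0, b)), q(pair(pair(0, c), pair(pair(c, pair(0, c)), c)))))   [R4 at 2.2.1.1.2]
2. pair(0, pair(pair(pair(b, 0), pair(0, b)), q(pair(pair(0, c), pair(pair(c, pair(0, c)), c)))))  →  pair(0, pair(pair(pair(b, 0), pair(0, b)), pair(c, pair(0, c))))   [R6 at 2.2]

pair(0, pair(pair(pair(b, 0), pair(0, b)), pair(c, pair(0, c))))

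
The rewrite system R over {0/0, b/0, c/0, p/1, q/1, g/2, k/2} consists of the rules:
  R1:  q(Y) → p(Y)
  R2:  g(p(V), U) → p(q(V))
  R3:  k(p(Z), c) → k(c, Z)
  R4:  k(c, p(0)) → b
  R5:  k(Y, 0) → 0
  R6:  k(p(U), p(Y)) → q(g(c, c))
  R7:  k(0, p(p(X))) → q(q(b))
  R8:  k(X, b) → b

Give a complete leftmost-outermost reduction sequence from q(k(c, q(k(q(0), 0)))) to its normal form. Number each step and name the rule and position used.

1. q(k(c, q(k(q(0), 0))))  →  p(k(c, q(k(q(0), 0))))   [R1 at ε]
2. p(k(c, q(k(q(0), 0))))  →  p(k(c, p(k(q(0), 0))))   [R1 at 1.2]
3. p(k(c, p(k(q(0), 0))))  →  p(k(c, p(0)))   [R5 at 1.2.1]
4. p(k(c, p(0)))  →  p(b)   [R4 at 1]

p(b)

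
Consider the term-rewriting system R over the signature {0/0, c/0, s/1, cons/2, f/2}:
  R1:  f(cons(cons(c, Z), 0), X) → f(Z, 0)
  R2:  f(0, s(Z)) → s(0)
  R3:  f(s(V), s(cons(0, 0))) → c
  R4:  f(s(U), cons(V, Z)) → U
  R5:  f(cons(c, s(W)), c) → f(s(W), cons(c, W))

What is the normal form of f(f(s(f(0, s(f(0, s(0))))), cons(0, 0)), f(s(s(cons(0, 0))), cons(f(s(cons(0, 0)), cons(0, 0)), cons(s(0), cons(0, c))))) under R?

c

1. f(f(s(f(0, s(f(0, s(0))))), cons(0, 0)), f(s(s(cons(0, 0))), cons(f(s(cons(0, 0)), cons(0, 0)), cons(s(0), cons(0, c)))))  →  f(f(0, s(f(0, s(0)))), f(s(s(cons(0, 0))), cons(f(s(cons(0, 0)), cons(0, 0)), cons(s(0), cons(0, c)))))   [R4 at 1]
2. f(f(0, s(f(0, s(0)))), f(s(s(cons(0, 0))), cons(f(s(cons(0, 0)), cons(0, 0)), cons(s(0), cons(0, c)))))  →  f(s(0), f(s(s(cons(0, 0))), cons(f(s(cons(0, 0)), cons(0, 0)), cons(s(0), cons(0, c)))))   [R2 at 1]
3. f(s(0), f(s(s(cons(0, 0))), cons(f(s(cons(0, 0)), cons(0, 0)), cons(s(0), cons(0, c)))))  →  f(s(0), s(cons(0, 0)))   [R4 at 2]
4. f(s(0), s(cons(0, 0)))  →  c   [R3 at ε]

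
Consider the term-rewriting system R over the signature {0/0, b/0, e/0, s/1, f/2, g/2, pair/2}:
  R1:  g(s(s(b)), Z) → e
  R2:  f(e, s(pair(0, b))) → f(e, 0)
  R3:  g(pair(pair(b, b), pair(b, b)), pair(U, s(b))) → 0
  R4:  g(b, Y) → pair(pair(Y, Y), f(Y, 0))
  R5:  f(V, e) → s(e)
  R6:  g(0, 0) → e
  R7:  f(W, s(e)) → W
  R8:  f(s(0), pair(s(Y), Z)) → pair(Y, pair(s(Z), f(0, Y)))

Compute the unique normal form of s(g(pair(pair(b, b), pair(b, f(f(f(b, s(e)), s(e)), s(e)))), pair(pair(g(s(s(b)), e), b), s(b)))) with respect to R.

s(0)

1. s(g(pair(pair(b, b), pair(b, f(f(f(b, s(e)), s(e)), s(e)))), pair(pair(g(s(s(b)), e), b), s(b))))  →  s(g(pair(pair(b, b), pair(b, f(f(b, s(e)), s(e)))), pair(pair(g(s(s(b)), e), b), s(b))))   [R7 at 1.1.2.2]
2. s(g(pair(pair(b, b), pair(b, f(f(b, s(e)), s(e)))), pair(pair(g(s(s(b)), e), b), s(b))))  →  s(g(pair(pair(b, b), pair(b, f(b, s(e)))), pair(pair(g(s(s(b)), e), b), s(b))))   [R7 at 1.1.2.2]
3. s(g(pair(pair(b, b), pair(b, f(b, s(e)))), pair(pair(g(s(s(b)), e), b), s(b))))  →  s(g(pair(pair(b, b), pair(b, b)), pair(pair(g(s(s(b)), e), b), s(b))))   [R7 at 1.1.2.2]
4. s(g(pair(pair(b, b), pair(b, b)), pair(pair(g(s(s(b)), e), b), s(b))))  →  s(0)   [R3 at 1]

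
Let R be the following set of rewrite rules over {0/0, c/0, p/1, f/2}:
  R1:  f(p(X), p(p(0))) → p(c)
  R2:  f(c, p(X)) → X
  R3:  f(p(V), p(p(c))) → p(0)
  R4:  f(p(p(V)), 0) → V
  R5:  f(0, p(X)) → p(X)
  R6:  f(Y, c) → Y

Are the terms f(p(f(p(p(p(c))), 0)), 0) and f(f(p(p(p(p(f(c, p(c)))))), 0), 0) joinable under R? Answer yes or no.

yes — NF(t₁) = c, NF(t₂) = c

Reduce t₁ = f(p(f(p(p(p(c))), 0)), 0):
1. f(p(f(p(p(p(c))), 0)), 0)  →  f(p(p(c)), 0)   [R4 at 1.1]
2. f(p(p(c)), 0)  →  c   [R4 at ε]

Reduce t₂ = f(f(p(p(p(p(f(c, p(c)))))), 0), 0):
1. f(f(p(p(p(p(f(c, p(c)))))), 0), 0)  →  f(p(p(f(c, p(c)))), 0)   [R4 at 1]
2. f(p(p(f(c, p(c)))), 0)  →  f(c, p(c))   [R4 at ε]
3. f(c, p(c))  →  c   [R2 at ε]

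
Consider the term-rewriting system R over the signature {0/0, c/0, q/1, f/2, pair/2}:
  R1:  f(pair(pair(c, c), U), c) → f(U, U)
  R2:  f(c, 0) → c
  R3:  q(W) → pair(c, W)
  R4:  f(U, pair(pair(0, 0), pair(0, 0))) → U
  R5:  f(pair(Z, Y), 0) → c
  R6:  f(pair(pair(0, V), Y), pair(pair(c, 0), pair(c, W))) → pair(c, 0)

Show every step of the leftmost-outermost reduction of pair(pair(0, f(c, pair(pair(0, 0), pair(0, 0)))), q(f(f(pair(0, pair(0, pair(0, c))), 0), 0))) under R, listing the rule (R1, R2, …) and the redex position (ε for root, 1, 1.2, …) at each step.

pair(pair(0, c), pair(c, c))

1. pair(pair(0, f(c, pair(pair(0, 0), pair(0, 0)))), q(f(f(pair(0, pair(0, pair(0, c))), 0), 0)))  →  pair(pair(0, c), q(f(f(pair(0, pair(0, pair(0, c))), 0), 0)))   [R4 at 1.2]
2. pair(pair(0, c), q(f(f(pair(0, pair(0, pair(0, c))), 0), 0)))  →  pair(pair(0, c), pair(c, f(f(pair(0, pair(0, pair(0, c))), 0), 0)))   [R3 at 2]
3. pair(pair(0, c), pair(c, f(f(pair(0, pair(0, pair(0, c))), 0), 0)))  →  pair(pair(0, c), pair(c, f(c, 0)))   [R5 at 2.2.1]
4. pair(pair(0, c), pair(c, f(c, 0)))  →  pair(pair(0, c), pair(c, c))   [R2 at 2.2]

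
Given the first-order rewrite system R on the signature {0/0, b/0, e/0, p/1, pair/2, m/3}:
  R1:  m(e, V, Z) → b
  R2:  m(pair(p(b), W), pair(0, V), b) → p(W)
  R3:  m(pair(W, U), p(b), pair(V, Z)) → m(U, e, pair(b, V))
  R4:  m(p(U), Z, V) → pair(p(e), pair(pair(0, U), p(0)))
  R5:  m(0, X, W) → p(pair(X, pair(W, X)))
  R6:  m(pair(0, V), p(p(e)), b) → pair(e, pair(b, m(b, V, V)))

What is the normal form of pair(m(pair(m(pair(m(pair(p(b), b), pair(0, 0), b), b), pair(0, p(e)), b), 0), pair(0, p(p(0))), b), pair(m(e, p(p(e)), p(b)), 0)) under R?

pair(p(0), pair(b, 0))

1. pair(m(pair(m(pair(m(pair(p(b), b), pair(0, 0), b), b), pair(0, p(e)), b), 0), pair(0, p(p(0))), b), pair(m(e, p(p(e)), p(b)), 0))  →  pair(m(pair(m(pair(p(b), b), pair(0, p(e)), b), 0), pair(0, p(p(0))), b), pair(m(e, p(p(e)), p(b)), 0))   [R2 at 1.1.1.1.1]
2. pair(m(pair(m(pair(p(b), b), pair(0, p(e)), b), 0), pair(0, p(p(0))), b), pair(m(e, p(p(e)), p(b)), 0))  →  pair(m(pair(p(b), 0), pair(0, p(p(0))), b), pair(m(e, p(p(e)), p(b)), 0))   [R2 at 1.1.1]
3. pair(m(pair(p(b), 0), pair(0, p(p(0))), b), pair(m(e, p(p(e)), p(b)), 0))  →  pair(p(0), pair(m(e, p(p(e)), p(b)), 0))   [R2 at 1]
4. pair(p(0), pair(m(e, p(p(e)), p(b)), 0))  →  pair(p(0), pair(b, 0))   [R1 at 2.1]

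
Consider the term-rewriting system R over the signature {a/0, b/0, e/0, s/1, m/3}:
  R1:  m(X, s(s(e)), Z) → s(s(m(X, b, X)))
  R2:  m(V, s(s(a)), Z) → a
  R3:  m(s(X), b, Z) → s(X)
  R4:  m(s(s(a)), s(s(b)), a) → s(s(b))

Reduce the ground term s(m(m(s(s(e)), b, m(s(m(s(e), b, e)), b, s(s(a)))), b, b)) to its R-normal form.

1. s(m(m(s(s(e)), b, m(s(m(s(e), b, e)), b, s(s(a)))), b, b))  →  s(m(s(s(e)), b, b))   [R3 at 1.1]
2. s(m(s(s(e)), b, b))  →  s(s(s(e)))   [R3 at 1]

s(s(s(e)))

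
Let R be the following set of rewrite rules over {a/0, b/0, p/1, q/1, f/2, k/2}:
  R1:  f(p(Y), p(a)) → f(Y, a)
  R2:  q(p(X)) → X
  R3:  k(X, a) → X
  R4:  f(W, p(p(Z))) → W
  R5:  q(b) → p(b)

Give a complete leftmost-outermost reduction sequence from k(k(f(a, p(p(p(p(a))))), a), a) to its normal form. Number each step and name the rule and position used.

1. k(k(f(a, p(p(p(p(a))))), a), a)  →  k(f(a, p(p(p(p(a))))), a)   [R3 at ε]
2. k(f(a, p(p(p(p(a))))), a)  →  f(a, p(p(p(p(a)))))   [R3 at ε]
3. f(a, p(p(p(p(a)))))  →  a   [R4 at ε]

a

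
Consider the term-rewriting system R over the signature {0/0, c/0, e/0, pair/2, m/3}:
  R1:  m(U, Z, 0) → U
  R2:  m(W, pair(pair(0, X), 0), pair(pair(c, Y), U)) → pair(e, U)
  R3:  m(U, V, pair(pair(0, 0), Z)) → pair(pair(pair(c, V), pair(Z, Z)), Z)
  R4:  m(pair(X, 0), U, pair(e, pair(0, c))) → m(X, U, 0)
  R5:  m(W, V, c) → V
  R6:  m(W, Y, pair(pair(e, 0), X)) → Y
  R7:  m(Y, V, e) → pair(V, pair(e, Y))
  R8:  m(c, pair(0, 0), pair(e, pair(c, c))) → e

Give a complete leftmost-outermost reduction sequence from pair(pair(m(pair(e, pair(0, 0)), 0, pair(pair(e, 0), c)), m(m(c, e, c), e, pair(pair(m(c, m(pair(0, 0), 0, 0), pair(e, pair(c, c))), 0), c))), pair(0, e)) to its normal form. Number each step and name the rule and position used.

pair(pair(0, e), pair(0, e))

1. pair(pair(m(pair(e, pair(0, 0)), 0, pair(pair(e, 0), c)), m(m(c, e, c), e, pair(pair(m(c, m(pair(0, 0), 0, 0), pair(e, pair(c, c))), 0), c))), pair(0, e))  →  pair(pair(0, m(m(c, e, c), e, pair(pair(m(c, m(pair(0, 0), 0, 0), pair(e, pair(c, c))), 0), c))), pair(0, e))   [R6 at 1.1]
2. pair(pair(0, m(m(c, e, c), e, pair(pair(m(c, m(pair(0, 0), 0, 0), pair(e, pair(c, c))), 0), c))), pair(0, e))  →  pair(pair(0, m(e, e, pair(pair(m(c, m(pair(0, 0), 0, 0), pair(e, pair(c, c))), 0), c))), pair(0, e))   [R5 at 1.2.1]
3. pair(pair(0, m(e, e, pair(pair(m(c, m(pair(0, 0), 0, 0), pair(e, pair(c, c))), 0), c))), pair(0, e))  →  pair(pair(0, m(e, e, pair(pair(m(c, pair(0, 0), pair(e, pair(c, c))), 0), c))), pair(0, e))   [R1 at 1.2.3.1.1.2]
4. pair(pair(0, m(e, e, pair(pair(m(c, pair(0, 0), pair(e, pair(c, c))), 0), c))), pair(0, e))  →  pair(pair(0, m(e, e, pair(pair(e, 0), c))), pair(0, e))   [R8 at 1.2.3.1.1]
5. pair(pair(0, m(e, e, pair(pair(e, 0), c))), pair(0, e))  →  pair(pair(0, e), pair(0, e))   [R6 at 1.2]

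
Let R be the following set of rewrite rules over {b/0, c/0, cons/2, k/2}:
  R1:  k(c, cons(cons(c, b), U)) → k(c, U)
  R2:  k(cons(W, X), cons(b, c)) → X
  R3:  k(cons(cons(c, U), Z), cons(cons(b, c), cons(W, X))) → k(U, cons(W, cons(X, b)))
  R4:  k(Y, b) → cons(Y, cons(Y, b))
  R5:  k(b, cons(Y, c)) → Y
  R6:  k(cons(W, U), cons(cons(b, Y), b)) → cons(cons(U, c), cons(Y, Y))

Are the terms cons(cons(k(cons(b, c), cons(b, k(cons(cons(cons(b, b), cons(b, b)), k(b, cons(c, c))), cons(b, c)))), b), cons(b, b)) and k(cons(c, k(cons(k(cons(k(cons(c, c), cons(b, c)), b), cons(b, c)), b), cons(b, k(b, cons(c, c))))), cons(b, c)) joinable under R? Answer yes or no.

Reduce t₁ = cons(cons(k(cons(b, c), cons(b, k(cons(cons(cons(b, b), cons(b, b)), k(b, cons(c, c))), cons(b, c)))), b), cons(b, b)):
1. cons(cons(k(cons(b, c), cons(b, k(cons(cons(cons(b, b), cons(b, b)), k(b, cons(c, c))), cons(b, c)))), b), cons(b, b))  →  cons(cons(k(cons(b, c), cons(b, k(b, cons(c, c)))), b), cons(b, b))   [R2 at 1.1.2.2]
2. cons(cons(k(cons(b, c), cons(b, k(b, cons(c, c)))), b), cons(b, b))  →  cons(cons(k(cons(b, c), cons(b, c)), b), cons(b, b))   [R5 at 1.1.2.2]
3. cons(cons(k(cons(b, c), cons(b, c)), b), cons(b, b))  →  cons(cons(c, b), cons(b, b))   [R2 at 1.1]

Reduce t₂ = k(cons(c, k(cons(k(cons(k(cons(c, c), cons(b, c)), b), cons(b, c)), b), cons(b, k(b, cons(c, c))))), cons(b, c)):
1. k(cons(c, k(cons(k(cons(k(cons(c, c), cons(b, c)), b), cons(b, c)), b), cons(b, k(b, cons(c, c))))), cons(b, c))  →  k(cons(k(cons(k(cons(c, c), cons(b, c)), b), cons(b, c)), b), cons(b, k(b, cons(c, c))))   [R2 at ε]
2. k(cons(k(cons(k(cons(c, c), cons(b, c)), b), cons(b, c)), b), cons(b, k(b, cons(c, c))))  →  k(cons(b, b), cons(b, k(b, cons(c, c))))   [R2 at 1.1]
3. k(cons(b, b), cons(b, k(b, cons(c, c))))  →  k(cons(b, b), cons(b, c))   [R5 at 2.2]
4. k(cons(b, b), cons(b, c))  →  b   [R2 at ε]

no — NF(t₁) = cons(cons(c, b), cons(b, b)), NF(t₂) = b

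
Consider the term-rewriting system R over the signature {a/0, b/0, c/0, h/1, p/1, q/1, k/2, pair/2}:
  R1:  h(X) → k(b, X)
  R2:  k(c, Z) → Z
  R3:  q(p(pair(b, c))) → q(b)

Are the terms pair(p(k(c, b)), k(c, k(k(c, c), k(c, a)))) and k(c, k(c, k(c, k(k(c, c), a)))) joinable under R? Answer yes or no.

Reduce t₁ = pair(p(k(c, b)), k(c, k(k(c, c), k(c, a)))):
1. pair(p(k(c, b)), k(c, k(k(c, c), k(c, a))))  →  pair(p(b), k(c, k(k(c, c), k(c, a))))   [R2 at 1.1]
2. pair(p(b), k(c, k(k(c, c), k(c, a))))  →  pair(p(b), k(k(c, c), k(c, a)))   [R2 at 2]
3. pair(p(b), k(k(c, c), k(c, a)))  →  pair(p(b), k(c, k(c, a)))   [R2 at 2.1]
4. pair(p(b), k(c, k(c, a)))  →  pair(p(b), k(c, a))   [R2 at 2]
5. pair(p(b), k(c, a))  →  pair(p(b), a)   [R2 at 2]

Reduce t₂ = k(c, k(c, k(c, k(k(c, c), a)))):
1. k(c, k(c, k(c, k(k(c, c), a))))  →  k(c, k(c, k(k(c, c), a)))   [R2 at ε]
2. k(c, k(c, k(k(c, c), a)))  →  k(c, k(k(c, c), a))   [R2 at ε]
3. k(c, k(k(c, c), a))  →  k(k(c, c), a)   [R2 at ε]
4. k(k(c, c), a)  →  k(c, a)   [R2 at 1]
5. k(c, a)  →  a   [R2 at ε]

no — NF(t₁) = pair(p(b), a), NF(t₂) = a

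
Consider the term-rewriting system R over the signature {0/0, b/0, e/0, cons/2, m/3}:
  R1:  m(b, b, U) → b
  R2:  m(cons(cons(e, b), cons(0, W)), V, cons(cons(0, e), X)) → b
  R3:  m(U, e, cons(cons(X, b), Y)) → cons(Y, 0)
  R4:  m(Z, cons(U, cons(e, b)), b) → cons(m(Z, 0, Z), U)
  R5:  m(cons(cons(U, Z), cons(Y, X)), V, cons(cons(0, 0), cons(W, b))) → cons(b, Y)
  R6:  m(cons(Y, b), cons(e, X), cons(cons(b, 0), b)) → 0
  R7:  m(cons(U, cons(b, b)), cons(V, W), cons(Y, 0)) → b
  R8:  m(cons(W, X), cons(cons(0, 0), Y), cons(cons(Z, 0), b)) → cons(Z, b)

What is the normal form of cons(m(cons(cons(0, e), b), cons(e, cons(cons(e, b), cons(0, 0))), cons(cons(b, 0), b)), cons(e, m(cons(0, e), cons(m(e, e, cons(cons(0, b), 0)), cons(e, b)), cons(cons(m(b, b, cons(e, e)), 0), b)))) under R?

cons(0, cons(e, cons(b, b)))

1. cons(m(cons(cons(0, e), b), cons(e, cons(cons(e, b), cons(0, 0))), cons(cons(b, 0), b)), cons(e, m(cons(0, e), cons(m(e, e, cons(cons(0, b), 0)), cons(e, b)), cons(cons(m(b, b, cons(e, e)), 0), b))))  →  cons(0, cons(e, m(cons(0, e), cons(m(e, e, cons(cons(0, b), 0)), cons(e, b)), cons(cons(m(b, b, cons(e, e)), 0), b))))   [R6 at 1]
2. cons(0, cons(e, m(cons(0, e), cons(m(e, e, cons(cons(0, b), 0)), cons(e, b)), cons(cons(m(b, b, cons(e, e)), 0), b))))  →  cons(0, cons(e, m(cons(0, e), cons(cons(0, 0), cons(e, b)), cons(cons(m(b, b, cons(e, e)), 0), b))))   [R3 at 2.2.2.1]
3. cons(0, cons(e, m(cons(0, e), cons(cons(0, 0), cons(e, b)), cons(cons(m(b, b, cons(e, e)), 0), b))))  →  cons(0, cons(e, cons(m(b, b, cons(e, e)), b)))   [R8 at 2.2]
4. cons(0, cons(e, cons(m(b, b, cons(e, e)), b)))  →  cons(0, cons(e, cons(b, b)))   [R1 at 2.2.1]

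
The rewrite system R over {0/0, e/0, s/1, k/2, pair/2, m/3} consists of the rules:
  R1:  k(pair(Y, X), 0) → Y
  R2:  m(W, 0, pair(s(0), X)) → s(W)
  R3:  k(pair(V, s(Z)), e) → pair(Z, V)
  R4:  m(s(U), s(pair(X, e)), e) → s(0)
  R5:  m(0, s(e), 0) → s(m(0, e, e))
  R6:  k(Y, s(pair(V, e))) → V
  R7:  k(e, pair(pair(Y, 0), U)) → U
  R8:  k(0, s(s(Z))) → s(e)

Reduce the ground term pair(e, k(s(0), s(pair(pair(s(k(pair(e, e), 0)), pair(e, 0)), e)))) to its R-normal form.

pair(e, pair(s(e), pair(e, 0)))

1. pair(e, k(s(0), s(pair(pair(s(k(pair(e, e), 0)), pair(e, 0)), e))))  →  pair(e, pair(s(k(pair(e, e), 0)), pair(e, 0)))   [R6 at 2]
2. pair(e, pair(s(k(pair(e, e), 0)), pair(e, 0)))  →  pair(e, pair(s(e), pair(e, 0)))   [R1 at 2.1.1]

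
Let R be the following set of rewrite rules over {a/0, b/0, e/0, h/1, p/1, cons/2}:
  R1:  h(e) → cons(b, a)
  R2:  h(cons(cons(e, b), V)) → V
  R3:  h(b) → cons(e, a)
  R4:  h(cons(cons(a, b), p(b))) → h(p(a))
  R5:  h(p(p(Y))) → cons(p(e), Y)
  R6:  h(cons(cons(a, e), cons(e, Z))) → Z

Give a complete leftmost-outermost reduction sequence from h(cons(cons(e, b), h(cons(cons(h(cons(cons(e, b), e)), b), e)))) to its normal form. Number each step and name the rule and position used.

e

1. h(cons(cons(e, b), h(cons(cons(h(cons(cons(e, b), e)), b), e))))  →  h(cons(cons(h(cons(cons(e, b), e)), b), e))   [R2 at ε]
2. h(cons(cons(h(cons(cons(e, b), e)), b), e))  →  h(cons(cons(e, b), e))   [R2 at 1.1.1]
3. h(cons(cons(e, b), e))  →  e   [R2 at ε]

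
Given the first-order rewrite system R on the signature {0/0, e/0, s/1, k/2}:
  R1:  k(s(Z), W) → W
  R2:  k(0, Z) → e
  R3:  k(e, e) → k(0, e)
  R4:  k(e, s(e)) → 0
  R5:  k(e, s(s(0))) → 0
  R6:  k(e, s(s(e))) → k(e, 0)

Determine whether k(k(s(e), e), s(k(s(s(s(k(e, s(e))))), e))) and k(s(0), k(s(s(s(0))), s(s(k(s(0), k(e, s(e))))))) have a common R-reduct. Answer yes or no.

no — NF(t₁) = 0, NF(t₂) = s(s(0))

Reduce t₁ = k(k(s(e), e), s(k(s(s(s(k(e, s(e))))), e))):
1. k(k(s(e), e), s(k(s(s(s(k(e, s(e))))), e)))  →  k(e, s(k(s(s(s(k(e, s(e))))), e)))   [R1 at 1]
2. k(e, s(k(s(s(s(k(e, s(e))))), e)))  →  k(e, s(e))   [R1 at 2.1]
3. k(e, s(e))  →  0   [R4 at ε]

Reduce t₂ = k(s(0), k(s(s(s(0))), s(s(k(s(0), k(e, s(e))))))):
1. k(s(0), k(s(s(s(0))), s(s(k(s(0), k(e, s(e)))))))  →  k(s(s(s(0))), s(s(k(s(0), k(e, s(e))))))   [R1 at ε]
2. k(s(s(s(0))), s(s(k(s(0), k(e, s(e))))))  →  s(s(k(s(0), k(e, s(e)))))   [R1 at ε]
3. s(s(k(s(0), k(e, s(e)))))  →  s(s(k(e, s(e))))   [R1 at 1.1]
4. s(s(k(e, s(e))))  →  s(s(0))   [R4 at 1.1]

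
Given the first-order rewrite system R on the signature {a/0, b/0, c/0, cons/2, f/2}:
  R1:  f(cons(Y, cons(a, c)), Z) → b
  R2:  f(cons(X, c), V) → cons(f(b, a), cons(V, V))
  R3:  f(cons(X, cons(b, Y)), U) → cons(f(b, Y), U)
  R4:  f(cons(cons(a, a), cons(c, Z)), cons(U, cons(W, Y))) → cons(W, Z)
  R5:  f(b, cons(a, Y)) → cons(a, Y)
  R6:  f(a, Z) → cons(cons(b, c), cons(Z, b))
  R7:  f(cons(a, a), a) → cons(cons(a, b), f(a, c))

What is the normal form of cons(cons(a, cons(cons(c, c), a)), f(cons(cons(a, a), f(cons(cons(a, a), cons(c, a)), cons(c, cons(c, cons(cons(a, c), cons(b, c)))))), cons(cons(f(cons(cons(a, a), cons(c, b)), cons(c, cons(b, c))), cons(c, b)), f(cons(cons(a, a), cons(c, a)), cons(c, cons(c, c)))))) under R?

1. cons(cons(a, cons(cons(c, c), a)), f(cons(cons(a, a), f(cons(cons(a, a), cons(c, a)), cons(c, cons(c, cons(cons(a, c), cons(b, c)))))), cons(cons(f(cons(cons(a, a), cons(c, b)), cons(c, cons(b, c))), cons(c, b)), f(cons(cons(a, a), cons(c, a)), cons(c, cons(c, c))))))  →  cons(cons(a, cons(cons(c, c), a)), f(cons(cons(a, a), cons(c, a)), cons(cons(f(cons(cons(a, a), cons(c, b)), cons(c, cons(b, c))), cons(c, b)), f(cons(cons(a, a), cons(c, a)), cons(c, cons(c, c))))))   [R4 at 2.1.2]
2. cons(cons(a, cons(cons(c, c), a)), f(cons(cons(a, a), cons(c, a)), cons(cons(f(cons(cons(a, a), cons(c, b)), cons(c, cons(b, c))), cons(c, b)), f(cons(cons(a, a), cons(c, a)), cons(c, cons(c, c))))))  →  cons(cons(a, cons(cons(c, c), a)), f(cons(cons(a, a), cons(c, a)), cons(cons(cons(b, b), cons(c, b)), f(cons(cons(a, a), cons(c, a)), cons(c, cons(c, c))))))   [R4 at 2.2.1.1]
3. cons(cons(a, cons(cons(c, c), a)), f(cons(cons(a, a), cons(c, a)), cons(cons(cons(b, b), cons(c, b)), f(cons(cons(a, a), cons(c, a)), cons(c, cons(c, c))))))  →  cons(cons(a, cons(cons(c, c), a)), f(cons(cons(a, a), cons(c, a)), cons(cons(cons(b, b), cons(c, b)), cons(c, a))))   [R4 at 2.2.2]
4. cons(cons(a, cons(cons(c, c), a)), f(cons(cons(a, a), cons(c, a)), cons(cons(cons(b, b), cons(c, b)), cons(c, a))))  →  cons(cons(a, cons(cons(c, c), a)), cons(c, a))   [R4 at 2]

cons(cons(a, cons(cons(c, c), a)), cons(c, a))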